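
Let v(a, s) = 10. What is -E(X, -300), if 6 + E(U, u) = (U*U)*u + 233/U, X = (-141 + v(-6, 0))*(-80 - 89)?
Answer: 3255331761618301/22139 ≈ 1.4704e+11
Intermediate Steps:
X = 22139 (X = (-141 + 10)*(-80 - 89) = -131*(-169) = 22139)
E(U, u) = -6 + 233/U + u*U**2 (E(U, u) = -6 + ((U*U)*u + 233/U) = -6 + (U**2*u + 233/U) = -6 + (u*U**2 + 233/U) = -6 + (233/U + u*U**2) = -6 + 233/U + u*U**2)
-E(X, -300) = -(-6 + 233/22139 - 300*22139**2) = -(-6 + 233*(1/22139) - 300*490135321) = -(-6 + 233/22139 - 147040596300) = -1*(-3255331761618301/22139) = 3255331761618301/22139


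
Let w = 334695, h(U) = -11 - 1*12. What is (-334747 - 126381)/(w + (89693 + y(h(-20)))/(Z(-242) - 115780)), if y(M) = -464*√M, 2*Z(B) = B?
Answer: -518303437110371529164/376193091248147695953 + 6199642774048*I*√23/376193091248147695953 ≈ -1.3778 + 7.9035e-8*I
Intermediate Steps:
Z(B) = B/2
h(U) = -23 (h(U) = -11 - 12 = -23)
(-334747 - 126381)/(w + (89693 + y(h(-20)))/(Z(-242) - 115780)) = (-334747 - 126381)/(334695 + (89693 - 464*I*√23)/((½)*(-242) - 115780)) = -461128/(334695 + (89693 - 464*I*√23)/(-121 - 115780)) = -461128/(334695 + (89693 - 464*I*√23)/(-115901)) = -461128/(334695 + (89693 - 464*I*√23)*(-1/115901)) = -461128/(334695 + (-89693/115901 + 464*I*√23/115901)) = -461128/(38791395502/115901 + 464*I*√23/115901)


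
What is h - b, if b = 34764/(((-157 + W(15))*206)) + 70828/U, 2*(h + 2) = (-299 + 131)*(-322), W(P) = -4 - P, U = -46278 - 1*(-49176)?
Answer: 354906624619/13133736 ≈ 27023.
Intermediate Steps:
U = 2898 (U = -46278 + 49176 = 2898)
h = 27046 (h = -2 + ((-299 + 131)*(-322))/2 = -2 + (-168*(-322))/2 = -2 + (1/2)*54096 = -2 + 27048 = 27046)
b = 308399237/13133736 (b = 34764/(((-157 + (-4 - 1*15))*206)) + 70828/2898 = 34764/(((-157 + (-4 - 15))*206)) + 70828*(1/2898) = 34764/(((-157 - 19)*206)) + 35414/1449 = 34764/((-176*206)) + 35414/1449 = 34764/(-36256) + 35414/1449 = 34764*(-1/36256) + 35414/1449 = -8691/9064 + 35414/1449 = 308399237/13133736 ≈ 23.481)
h - b = 27046 - 1*308399237/13133736 = 27046 - 308399237/13133736 = 354906624619/13133736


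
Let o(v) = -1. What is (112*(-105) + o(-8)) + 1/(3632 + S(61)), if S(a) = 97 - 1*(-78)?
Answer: -44774126/3807 ≈ -11761.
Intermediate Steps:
S(a) = 175 (S(a) = 97 + 78 = 175)
(112*(-105) + o(-8)) + 1/(3632 + S(61)) = (112*(-105) - 1) + 1/(3632 + 175) = (-11760 - 1) + 1/3807 = -11761 + 1/3807 = -44774126/3807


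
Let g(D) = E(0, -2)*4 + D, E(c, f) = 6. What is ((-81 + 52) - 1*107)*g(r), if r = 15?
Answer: -5304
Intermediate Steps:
g(D) = 24 + D (g(D) = 6*4 + D = 24 + D)
((-81 + 52) - 1*107)*g(r) = ((-81 + 52) - 1*107)*(24 + 15) = (-29 - 107)*39 = -136*39 = -5304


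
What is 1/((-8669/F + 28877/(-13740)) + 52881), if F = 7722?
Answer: 17683380/935057801071 ≈ 1.8912e-5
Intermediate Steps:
1/((-8669/F + 28877/(-13740)) + 52881) = 1/((-8669/7722 + 28877/(-13740)) + 52881) = 1/((-8669*1/7722 + 28877*(-1/13740)) + 52881) = 1/((-8669/7722 - 28877/13740) + 52881) = 1/(-57016709/17683380 + 52881) = 1/(935057801071/17683380) = 17683380/935057801071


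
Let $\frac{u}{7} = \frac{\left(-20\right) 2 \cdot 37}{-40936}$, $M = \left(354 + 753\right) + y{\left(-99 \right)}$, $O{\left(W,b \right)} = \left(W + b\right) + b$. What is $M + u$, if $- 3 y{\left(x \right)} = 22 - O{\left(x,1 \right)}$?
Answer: $\frac{2341217}{2193} \approx 1067.6$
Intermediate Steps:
$O{\left(W,b \right)} = W + 2 b$
$y{\left(x \right)} = - \frac{20}{3} + \frac{x}{3}$ ($y{\left(x \right)} = - \frac{22 - \left(x + 2 \cdot 1\right)}{3} = - \frac{22 - \left(x + 2\right)}{3} = - \frac{22 - \left(2 + x\right)}{3} = - \frac{20 - x}{3} = - \frac{20}{3} + \frac{x}{3}$)
$M = \frac{3202}{3}$ ($M = \left(354 + 753\right) + \left(- \frac{20}{3} + \frac{1}{3} \left(-99\right)\right) = 1107 - \frac{119}{3} = \frac{3202}{3} \approx 1067.3$)
$u = \frac{185}{731}$ ($u = 7 \frac{\left(-20\right) 2 \cdot 37}{-40936} = 7 \left(-40\right) 37 \left(- \frac{1}{40936}\right) = 7 \left(\left(-1480\right) \left(- \frac{1}{40936}\right)\right) = 7 \cdot \frac{185}{5117} = \frac{185}{731} \approx 0.25308$)
$M + u = \frac{3202}{3} + \frac{185}{731} = \frac{2341217}{2193}$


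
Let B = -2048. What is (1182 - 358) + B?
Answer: -1224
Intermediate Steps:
(1182 - 358) + B = (1182 - 358) - 2048 = 824 - 2048 = -1224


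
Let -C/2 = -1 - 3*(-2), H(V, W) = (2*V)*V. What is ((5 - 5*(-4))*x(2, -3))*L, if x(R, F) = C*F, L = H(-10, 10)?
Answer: 150000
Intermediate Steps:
H(V, W) = 2*V²
L = 200 (L = 2*(-10)² = 2*100 = 200)
C = -10 (C = -2*(-1 - 3*(-2)) = -2*(-1 + 6) = -2*5 = -10)
x(R, F) = -10*F
((5 - 5*(-4))*x(2, -3))*L = ((5 - 5*(-4))*(-10*(-3)))*200 = ((5 + 20)*30)*200 = (25*30)*200 = 750*200 = 150000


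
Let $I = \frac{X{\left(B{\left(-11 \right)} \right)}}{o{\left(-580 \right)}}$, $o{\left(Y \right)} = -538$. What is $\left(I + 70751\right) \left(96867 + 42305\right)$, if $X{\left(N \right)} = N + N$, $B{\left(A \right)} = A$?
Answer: $\frac{2648725679160}{269} \approx 9.8466 \cdot 10^{9}$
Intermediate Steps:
$X{\left(N \right)} = 2 N$
$I = \frac{11}{269}$ ($I = \frac{2 \left(-11\right)}{-538} = \left(-22\right) \left(- \frac{1}{538}\right) = \frac{11}{269} \approx 0.040892$)
$\left(I + 70751\right) \left(96867 + 42305\right) = \left(\frac{11}{269} + 70751\right) \left(96867 + 42305\right) = \frac{19032030}{269} \cdot 139172 = \frac{2648725679160}{269}$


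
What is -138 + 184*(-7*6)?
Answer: -7866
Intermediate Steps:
-138 + 184*(-7*6) = -138 + 184*(-42) = -138 - 7728 = -7866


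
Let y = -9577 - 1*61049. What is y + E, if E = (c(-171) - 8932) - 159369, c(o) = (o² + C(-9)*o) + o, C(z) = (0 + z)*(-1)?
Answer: -211396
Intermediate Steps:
C(z) = -z (C(z) = z*(-1) = -z)
y = -70626 (y = -9577 - 61049 = -70626)
c(o) = o² + 10*o (c(o) = (o² + (-1*(-9))*o) + o = (o² + 9*o) + o = o² + 10*o)
E = -140770 (E = (-171*(10 - 171) - 8932) - 159369 = (-171*(-161) - 8932) - 159369 = (27531 - 8932) - 159369 = 18599 - 159369 = -140770)
y + E = -70626 - 140770 = -211396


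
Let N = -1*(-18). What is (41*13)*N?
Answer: 9594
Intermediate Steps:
N = 18
(41*13)*N = (41*13)*18 = 533*18 = 9594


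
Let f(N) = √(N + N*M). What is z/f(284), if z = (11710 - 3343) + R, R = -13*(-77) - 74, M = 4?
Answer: 4647*√355/355 ≈ 246.64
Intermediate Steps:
R = 927 (R = 1001 - 74 = 927)
z = 9294 (z = (11710 - 3343) + 927 = 8367 + 927 = 9294)
f(N) = √5*√N (f(N) = √(N + N*4) = √(N + 4*N) = √(5*N) = √5*√N)
z/f(284) = 9294/((√5*√284)) = 9294/((√5*(2*√71))) = 9294/((2*√355)) = 9294*(√355/710) = 4647*√355/355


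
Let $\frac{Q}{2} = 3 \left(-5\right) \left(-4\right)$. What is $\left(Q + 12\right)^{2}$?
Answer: $17424$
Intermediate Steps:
$Q = 120$ ($Q = 2 \cdot 3 \left(-5\right) \left(-4\right) = 2 \left(\left(-15\right) \left(-4\right)\right) = 2 \cdot 60 = 120$)
$\left(Q + 12\right)^{2} = \left(120 + 12\right)^{2} = 132^{2} = 17424$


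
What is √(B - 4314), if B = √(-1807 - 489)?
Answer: √(-4314 + 2*I*√574) ≈ 0.3648 + 65.682*I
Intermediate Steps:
B = 2*I*√574 (B = √(-2296) = 2*I*√574 ≈ 47.917*I)
√(B - 4314) = √(2*I*√574 - 4314) = √(-4314 + 2*I*√574)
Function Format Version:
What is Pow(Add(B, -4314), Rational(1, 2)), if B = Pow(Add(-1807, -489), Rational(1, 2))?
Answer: Pow(Add(-4314, Mul(2, I, Pow(574, Rational(1, 2)))), Rational(1, 2)) ≈ Add(0.3648, Mul(65.682, I))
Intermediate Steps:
B = Mul(2, I, Pow(574, Rational(1, 2))) (B = Pow(-2296, Rational(1, 2)) = Mul(2, I, Pow(574, Rational(1, 2))) ≈ Mul(47.917, I))
Pow(Add(B, -4314), Rational(1, 2)) = Pow(Add(Mul(2, I, Pow(574, Rational(1, 2))), -4314), Rational(1, 2)) = Pow(Add(-4314, Mul(2, I, Pow(574, Rational(1, 2)))), Rational(1, 2))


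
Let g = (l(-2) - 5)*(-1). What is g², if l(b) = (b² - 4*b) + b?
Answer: 25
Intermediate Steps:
l(b) = b² - 3*b
g = -5 (g = (-2*(-3 - 2) - 5)*(-1) = (-2*(-5) - 5)*(-1) = (10 - 5)*(-1) = 5*(-1) = -5)
g² = (-5)² = 25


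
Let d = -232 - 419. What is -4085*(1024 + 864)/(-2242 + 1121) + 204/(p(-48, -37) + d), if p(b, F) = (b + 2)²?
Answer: 10079404/1465 ≈ 6880.1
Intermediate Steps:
p(b, F) = (2 + b)²
d = -651
-4085*(1024 + 864)/(-2242 + 1121) + 204/(p(-48, -37) + d) = -4085*(1024 + 864)/(-2242 + 1121) + 204/((2 - 48)² - 651) = -4085/((-1121/1888)) + 204/((-46)² - 651) = -4085/((-1121*1/1888)) + 204/(2116 - 651) = -4085/(-19/32) + 204/1465 = -4085*(-32/19) + 204*(1/1465) = 6880 + 204/1465 = 10079404/1465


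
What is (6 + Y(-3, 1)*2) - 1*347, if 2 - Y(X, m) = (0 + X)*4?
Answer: -313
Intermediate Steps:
Y(X, m) = 2 - 4*X (Y(X, m) = 2 - (0 + X)*4 = 2 - X*4 = 2 - 4*X)
(6 + Y(-3, 1)*2) - 1*347 = (6 + (2 - 4*(-3))*2) - 1*347 = (6 + (2 + 12)*2) - 347 = (6 + 14*2) - 347 = (6 + 28) - 347 = 34 - 347 = -313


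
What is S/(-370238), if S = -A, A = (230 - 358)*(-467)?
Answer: 29888/185119 ≈ 0.16145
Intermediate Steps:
A = 59776 (A = -128*(-467) = 59776)
S = -59776 (S = -1*59776 = -59776)
S/(-370238) = -59776/(-370238) = -59776*(-1/370238) = 29888/185119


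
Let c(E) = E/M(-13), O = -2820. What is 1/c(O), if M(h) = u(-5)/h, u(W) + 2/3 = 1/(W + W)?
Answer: -23/1099800 ≈ -2.0913e-5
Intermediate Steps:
u(W) = -⅔ + 1/(2*W) (u(W) = -⅔ + 1/(W + W) = -⅔ + 1/(2*W))
M(h) = -23/(30*h) (M(h) = ((⅙)*(3 - 4*(-5))/(-5))/h = ((⅙)*(-⅕)*(3 + 20))/h = ((⅙)*(-⅕)*23)/h = -23/(30*h))
c(E) = 390*E/23 (c(E) = E/((-23/30/(-13))) = E/((-23/30*(-1/13))) = E/(23/390) = E*(390/23) = 390*E/23)
1/c(O) = 1/((390/23)*(-2820)) = 1/(-1099800/23) = -23/1099800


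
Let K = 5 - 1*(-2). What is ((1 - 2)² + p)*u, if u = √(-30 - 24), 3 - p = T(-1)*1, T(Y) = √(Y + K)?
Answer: I*(-18 + 12*√6) ≈ 11.394*I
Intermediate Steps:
K = 7 (K = 5 + 2 = 7)
T(Y) = √(7 + Y) (T(Y) = √(Y + 7) = √(7 + Y))
p = 3 - √6 (p = 3 - √(7 - 1) = 3 - √6 ≈ 0.55051)
u = 3*I*√6 (u = √(-54) = 3*I*√6 ≈ 7.3485*I)
((1 - 2)² + p)*u = ((1 - 2)² + (3 - √6))*(3*I*√6) = ((-1)² + (3 - √6))*(3*I*√6) = (1 + (3 - √6))*(3*I*√6) = (4 - √6)*(3*I*√6) = 3*I*√6*(4 - √6)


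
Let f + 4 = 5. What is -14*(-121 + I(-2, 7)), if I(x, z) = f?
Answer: 1680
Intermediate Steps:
f = 1 (f = -4 + 5 = 1)
I(x, z) = 1
-14*(-121 + I(-2, 7)) = -14*(-121 + 1) = -14*(-120) = 1680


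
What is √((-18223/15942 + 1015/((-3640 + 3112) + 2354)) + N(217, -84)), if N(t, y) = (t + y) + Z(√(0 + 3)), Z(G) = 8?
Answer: √7436589464931198/7277523 ≈ 11.850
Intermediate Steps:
N(t, y) = 8 + t + y (N(t, y) = (t + y) + 8 = 8 + t + y)
√((-18223/15942 + 1015/((-3640 + 3112) + 2354)) + N(217, -84)) = √((-18223/15942 + 1015/((-3640 + 3112) + 2354)) + (8 + 217 - 84)) = √((-18223*1/15942 + 1015/(-528 + 2354)) + 141) = √((-18223/15942 + 1015/1826) + 141) = √(-4273517/7277523 + 141) = √(1021857226/7277523) = √7436589464931198/7277523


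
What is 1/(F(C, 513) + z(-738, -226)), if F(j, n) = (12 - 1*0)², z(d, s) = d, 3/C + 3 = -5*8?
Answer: -1/594 ≈ -0.0016835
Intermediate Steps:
C = -3/43 (C = 3/(-3 - 5*8) = 3/(-3 - 40) = 3/(-43) = 3*(-1/43) = -3/43 ≈ -0.069767)
F(j, n) = 144 (F(j, n) = (12 + 0)² = 12² = 144)
1/(F(C, 513) + z(-738, -226)) = 1/(144 - 738) = 1/(-594) = -1/594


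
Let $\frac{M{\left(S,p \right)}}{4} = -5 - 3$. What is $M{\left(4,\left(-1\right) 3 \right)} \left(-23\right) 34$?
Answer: $25024$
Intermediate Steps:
$M{\left(S,p \right)} = -32$ ($M{\left(S,p \right)} = 4 \left(-5 - 3\right) = 4 \left(-8\right) = -32$)
$M{\left(4,\left(-1\right) 3 \right)} \left(-23\right) 34 = \left(-32\right) \left(-23\right) 34 = 736 \cdot 34 = 25024$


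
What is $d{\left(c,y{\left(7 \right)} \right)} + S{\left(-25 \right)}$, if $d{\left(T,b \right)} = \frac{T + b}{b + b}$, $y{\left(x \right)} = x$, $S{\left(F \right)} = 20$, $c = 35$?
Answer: $23$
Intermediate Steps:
$d{\left(T,b \right)} = \frac{T + b}{2 b}$
$d{\left(c,y{\left(7 \right)} \right)} + S{\left(-25 \right)} = \frac{35 + 7}{2 \cdot 7} + 20 = \frac{1}{2} \cdot \frac{1}{7} \cdot 42 + 20 = 3 + 20 = 23$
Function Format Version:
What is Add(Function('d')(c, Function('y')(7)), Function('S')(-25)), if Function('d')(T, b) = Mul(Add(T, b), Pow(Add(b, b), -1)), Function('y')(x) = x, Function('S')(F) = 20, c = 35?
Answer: 23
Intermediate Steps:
Function('d')(T, b) = Mul(Rational(1, 2), Pow(b, -1), Add(T, b)) (Function('d')(T, b) = Mul(Add(T, b), Pow(Mul(2, b), -1)) = Mul(Add(T, b), Mul(Rational(1, 2), Pow(b, -1))) = Mul(Rational(1, 2), Pow(b, -1), Add(T, b)))
Add(Function('d')(c, Function('y')(7)), Function('S')(-25)) = Add(Mul(Rational(1, 2), Pow(7, -1), Add(35, 7)), 20) = Add(Mul(Rational(1, 2), Rational(1, 7), 42), 20) = Add(3, 20) = 23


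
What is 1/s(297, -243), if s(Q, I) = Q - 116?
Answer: 1/181 ≈ 0.0055249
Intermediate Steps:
s(Q, I) = -116 + Q
1/s(297, -243) = 1/(-116 + 297) = 1/181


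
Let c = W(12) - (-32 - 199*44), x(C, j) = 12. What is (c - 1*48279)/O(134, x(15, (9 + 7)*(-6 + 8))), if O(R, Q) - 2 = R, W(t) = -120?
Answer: -39611/136 ≈ -291.26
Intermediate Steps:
O(R, Q) = 2 + R
c = 8668 (c = -120 - (-32 - 199*44) = -120 - (-32 - 8756) = -120 - 1*(-8788) = -120 + 8788 = 8668)
(c - 1*48279)/O(134, x(15, (9 + 7)*(-6 + 8))) = (8668 - 1*48279)/(2 + 134) = (8668 - 48279)/136 = -39611*1/136 = -39611/136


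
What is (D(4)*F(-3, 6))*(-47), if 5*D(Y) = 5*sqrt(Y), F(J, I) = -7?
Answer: 658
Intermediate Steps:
D(Y) = sqrt(Y) (D(Y) = (5*sqrt(Y))/5 = sqrt(Y))
(D(4)*F(-3, 6))*(-47) = (sqrt(4)*(-7))*(-47) = (2*(-7))*(-47) = -14*(-47) = 658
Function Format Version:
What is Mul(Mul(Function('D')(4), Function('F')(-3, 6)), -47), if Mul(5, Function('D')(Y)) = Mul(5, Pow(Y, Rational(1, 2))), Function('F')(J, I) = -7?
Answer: 658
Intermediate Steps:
Function('D')(Y) = Pow(Y, Rational(1, 2)) (Function('D')(Y) = Mul(Rational(1, 5), Mul(5, Pow(Y, Rational(1, 2)))) = Pow(Y, Rational(1, 2)))
Mul(Mul(Function('D')(4), Function('F')(-3, 6)), -47) = Mul(Mul(Pow(4, Rational(1, 2)), -7), -47) = Mul(Mul(2, -7), -47) = Mul(-14, -47) = 658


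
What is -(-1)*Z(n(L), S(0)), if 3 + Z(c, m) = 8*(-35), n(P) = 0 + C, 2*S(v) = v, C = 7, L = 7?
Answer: -283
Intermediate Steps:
S(v) = v/2
n(P) = 7 (n(P) = 0 + 7 = 7)
Z(c, m) = -283 (Z(c, m) = -3 + 8*(-35) = -3 - 280 = -283)
-(-1)*Z(n(L), S(0)) = -(-1)*(-283) = -1*283 = -283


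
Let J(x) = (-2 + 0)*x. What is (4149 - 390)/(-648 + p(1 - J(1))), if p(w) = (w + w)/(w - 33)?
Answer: -2685/463 ≈ -5.7991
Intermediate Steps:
J(x) = -2*x
p(w) = 2*w/(-33 + w) (p(w) = (2*w)/(-33 + w) = 2*w/(-33 + w))
(4149 - 390)/(-648 + p(1 - J(1))) = (4149 - 390)/(-648 + 2*(1 - (-2))/(-33 + (1 - (-2)))) = 3759/(-648 + 2*(1 - 1*(-2))/(-33 + (1 - 1*(-2)))) = 3759/(-648 + 2*(1 + 2)/(-33 + (1 + 2))) = 3759/(-648 + 2*3/(-33 + 3)) = 3759/(-648 + 2*3/(-30)) = 3759/(-648 + 2*3*(-1/30)) = 3759/(-648 - 1/5) = 3759/(-3241/5) = 3759*(-5/3241) = -2685/463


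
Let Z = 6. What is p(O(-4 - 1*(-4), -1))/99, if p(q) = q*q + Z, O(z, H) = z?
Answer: 2/33 ≈ 0.060606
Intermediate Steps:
p(q) = 6 + q² (p(q) = q*q + 6 = q² + 6 = 6 + q²)
p(O(-4 - 1*(-4), -1))/99 = (6 + (-4 - 1*(-4))²)/99 = (6 + (-4 + 4)²)*(1/99) = (6 + 0²)*(1/99) = (6 + 0)*(1/99) = 6*(1/99) = 2/33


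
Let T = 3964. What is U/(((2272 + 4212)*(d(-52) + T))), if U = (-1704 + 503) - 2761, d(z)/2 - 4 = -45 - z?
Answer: -1981/12922612 ≈ -0.00015330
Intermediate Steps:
d(z) = -82 - 2*z (d(z) = 8 + 2*(-45 - z) = 8 + (-90 - 2*z) = -82 - 2*z)
U = -3962 (U = -1201 - 2761 = -3962)
U/(((2272 + 4212)*(d(-52) + T))) = -3962*1/((2272 + 4212)*((-82 - 2*(-52)) + 3964)) = -3962*1/(6484*((-82 + 104) + 3964)) = -3962*1/(6484*(22 + 3964)) = -3962/(6484*3986) = -3962/25845224 = -3962*1/25845224 = -1981/12922612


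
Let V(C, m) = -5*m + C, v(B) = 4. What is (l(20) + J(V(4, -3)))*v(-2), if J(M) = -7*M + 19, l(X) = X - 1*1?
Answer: -380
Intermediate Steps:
l(X) = -1 + X (l(X) = X - 1 = -1 + X)
V(C, m) = C - 5*m
J(M) = 19 - 7*M
(l(20) + J(V(4, -3)))*v(-2) = ((-1 + 20) + (19 - 7*(4 - 5*(-3))))*4 = (19 + (19 - 7*(4 + 15)))*4 = (19 + (19 - 7*19))*4 = (19 + (19 - 133))*4 = (19 - 114)*4 = -95*4 = -380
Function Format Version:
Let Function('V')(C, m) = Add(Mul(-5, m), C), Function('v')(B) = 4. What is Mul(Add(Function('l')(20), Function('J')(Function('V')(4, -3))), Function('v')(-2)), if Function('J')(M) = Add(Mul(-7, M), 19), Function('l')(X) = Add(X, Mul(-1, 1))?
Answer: -380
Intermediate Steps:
Function('l')(X) = Add(-1, X) (Function('l')(X) = Add(X, -1) = Add(-1, X))
Function('V')(C, m) = Add(C, Mul(-5, m))
Function('J')(M) = Add(19, Mul(-7, M))
Mul(Add(Function('l')(20), Function('J')(Function('V')(4, -3))), Function('v')(-2)) = Mul(Add(Add(-1, 20), Add(19, Mul(-7, Add(4, Mul(-5, -3))))), 4) = Mul(Add(19, Add(19, Mul(-7, Add(4, 15)))), 4) = Mul(Add(19, Add(19, Mul(-7, 19))), 4) = Mul(Add(19, Add(19, -133)), 4) = Mul(Add(19, -114), 4) = Mul(-95, 4) = -380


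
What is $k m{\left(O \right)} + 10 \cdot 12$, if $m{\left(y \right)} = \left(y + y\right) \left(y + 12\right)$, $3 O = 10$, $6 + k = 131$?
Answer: $\frac{116080}{9} \approx 12898.0$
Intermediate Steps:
$k = 125$ ($k = -6 + 131 = 125$)
$O = \frac{10}{3}$ ($O = \frac{1}{3} \cdot 10 = \frac{10}{3} \approx 3.3333$)
$m{\left(y \right)} = 2 y \left(12 + y\right)$
$k m{\left(O \right)} + 10 \cdot 12 = 125 \cdot 2 \cdot \frac{10}{3} \left(12 + \frac{10}{3}\right) + 10 \cdot 12 = 125 \cdot 2 \cdot \frac{10}{3} \cdot \frac{46}{3} + 120 = 125 \cdot \frac{920}{9} + 120 = \frac{115000}{9} + 120 = \frac{116080}{9}$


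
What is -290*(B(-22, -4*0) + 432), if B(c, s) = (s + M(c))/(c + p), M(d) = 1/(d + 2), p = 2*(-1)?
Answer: -6013469/48 ≈ -1.2528e+5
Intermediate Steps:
p = -2
M(d) = 1/(2 + d)
B(c, s) = (s + 1/(2 + c))/(-2 + c) (B(c, s) = (s + 1/(2 + c))/(c - 2) = (s + 1/(2 + c))/(-2 + c))
-290*(B(-22, -4*0) + 432) = -290*((1 + (-4*0)*(2 - 22))/((-2 - 22)*(2 - 22)) + 432) = -290*((1 + 0*(-20))/(-24*(-20)) + 432) = -290*(-1/24*(-1/20)*(1 + 0) + 432) = -290*(-1/24*(-1/20)*1 + 432) = -290*(1/480 + 432) = -290*207361/480 = -6013469/48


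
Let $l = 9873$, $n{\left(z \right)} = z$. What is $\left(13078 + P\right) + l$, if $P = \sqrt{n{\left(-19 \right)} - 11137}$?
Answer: $22951 + 2 i \sqrt{2789} \approx 22951.0 + 105.62 i$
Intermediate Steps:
$P = 2 i \sqrt{2789}$ ($P = \sqrt{-19 - 11137} = \sqrt{-11156} = 2 i \sqrt{2789} \approx 105.62 i$)
$\left(13078 + P\right) + l = \left(13078 + 2 i \sqrt{2789}\right) + 9873 = 22951 + 2 i \sqrt{2789}$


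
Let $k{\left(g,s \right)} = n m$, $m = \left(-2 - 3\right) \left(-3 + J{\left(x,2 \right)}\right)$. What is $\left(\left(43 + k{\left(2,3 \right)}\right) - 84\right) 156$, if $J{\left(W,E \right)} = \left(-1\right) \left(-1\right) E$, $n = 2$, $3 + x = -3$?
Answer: $-4836$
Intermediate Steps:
$x = -6$ ($x = -3 - 3 = -6$)
$J{\left(W,E \right)} = E$ ($J{\left(W,E \right)} = 1 E = E$)
$m = 5$ ($m = \left(-2 - 3\right) \left(-3 + 2\right) = \left(-5\right) \left(-1\right) = 5$)
$k{\left(g,s \right)} = 10$ ($k{\left(g,s \right)} = 2 \cdot 5 = 10$)
$\left(\left(43 + k{\left(2,3 \right)}\right) - 84\right) 156 = \left(\left(43 + 10\right) - 84\right) 156 = \left(53 - 84\right) 156 = \left(-31\right) 156 = -4836$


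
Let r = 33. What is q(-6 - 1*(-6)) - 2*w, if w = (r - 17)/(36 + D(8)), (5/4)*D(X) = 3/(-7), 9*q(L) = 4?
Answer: -53/117 ≈ -0.45299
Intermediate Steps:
q(L) = 4/9 (q(L) = (1/9)*4 = 4/9)
D(X) = -12/35 (D(X) = 4*(3/(-7))/5 = 4*(3*(-1/7))/5 = (4/5)*(-3/7) = -12/35)
w = 35/78 (w = (33 - 17)/(36 - 12/35) = 16/(1248/35) = 16*(35/1248) = 35/78 ≈ 0.44872)
q(-6 - 1*(-6)) - 2*w = 4/9 - 2*35/78 = 4/9 - 35/39 = -53/117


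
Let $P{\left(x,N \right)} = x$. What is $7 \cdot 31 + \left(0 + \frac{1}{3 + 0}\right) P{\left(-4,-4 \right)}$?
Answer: $\frac{647}{3} \approx 215.67$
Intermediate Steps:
$7 \cdot 31 + \left(0 + \frac{1}{3 + 0}\right) P{\left(-4,-4 \right)} = 7 \cdot 31 + \left(0 + \frac{1}{3 + 0}\right) \left(-4\right) = 217 + \left(0 + \frac{1}{3}\right) \left(-4\right) = 217 + \frac{1}{3} \left(-4\right) = 217 - \frac{4}{3} = \frac{647}{3}$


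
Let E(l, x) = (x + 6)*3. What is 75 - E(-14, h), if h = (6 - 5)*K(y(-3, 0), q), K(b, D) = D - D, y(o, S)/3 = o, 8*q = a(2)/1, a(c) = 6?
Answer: 57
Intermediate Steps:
q = ¾ (q = (6/1)/8 = (6*1)/8 = (⅛)*6 = ¾ ≈ 0.75000)
y(o, S) = 3*o
K(b, D) = 0
h = 0 (h = (6 - 5)*0 = 1*0 = 0)
E(l, x) = 18 + 3*x (E(l, x) = (6 + x)*3 = 18 + 3*x)
75 - E(-14, h) = 75 - (18 + 3*0) = 75 - (18 + 0) = 75 - 1*18 = 75 - 18 = 57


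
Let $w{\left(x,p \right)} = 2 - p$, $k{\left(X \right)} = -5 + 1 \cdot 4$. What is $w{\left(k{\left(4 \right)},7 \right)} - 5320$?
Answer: $-5325$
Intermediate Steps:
$k{\left(X \right)} = -1$ ($k{\left(X \right)} = -5 + 4 = -1$)
$w{\left(k{\left(4 \right)},7 \right)} - 5320 = \left(2 - 7\right) - 5320 = -5 - 5320 = -5325$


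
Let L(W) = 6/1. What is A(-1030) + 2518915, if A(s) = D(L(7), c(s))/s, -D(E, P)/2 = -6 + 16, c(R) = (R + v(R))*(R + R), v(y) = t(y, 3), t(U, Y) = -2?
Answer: 259448247/103 ≈ 2.5189e+6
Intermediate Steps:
L(W) = 6 (L(W) = 6*1 = 6)
v(y) = -2
c(R) = 2*R*(-2 + R) (c(R) = (R - 2)*(R + R) = (-2 + R)*(2*R) = 2*R*(-2 + R))
D(E, P) = -20 (D(E, P) = -2*(-6 + 16) = -2*10 = -20)
A(s) = -20/s
A(-1030) + 2518915 = -20/(-1030) + 2518915 = -20*(-1/1030) + 2518915 = 2/103 + 2518915 = 259448247/103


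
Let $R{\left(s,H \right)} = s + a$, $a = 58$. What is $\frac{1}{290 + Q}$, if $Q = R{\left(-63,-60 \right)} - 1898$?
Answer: $- \frac{1}{1613} \approx -0.00061996$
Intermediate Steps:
$R{\left(s,H \right)} = 58 + s$ ($R{\left(s,H \right)} = s + 58 = 58 + s$)
$Q = -1903$ ($Q = \left(58 - 63\right) - 1898 = -5 - 1898 = -1903$)
$\frac{1}{290 + Q} = \frac{1}{290 - 1903} = \frac{1}{-1613} = - \frac{1}{1613}$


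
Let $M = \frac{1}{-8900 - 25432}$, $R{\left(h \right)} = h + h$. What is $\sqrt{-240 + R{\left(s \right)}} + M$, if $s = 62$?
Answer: $- \frac{1}{34332} + 2 i \sqrt{29} \approx -2.9127 \cdot 10^{-5} + 10.77 i$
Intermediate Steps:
$R{\left(h \right)} = 2 h$
$M = - \frac{1}{34332}$ ($M = \frac{1}{-8900 - 25432} = \frac{1}{-34332} = - \frac{1}{34332} \approx -2.9127 \cdot 10^{-5}$)
$\sqrt{-240 + R{\left(s \right)}} + M = \sqrt{-240 + 2 \cdot 62} - \frac{1}{34332} = \sqrt{-240 + 124} - \frac{1}{34332} = \sqrt{-116} - \frac{1}{34332} = 2 i \sqrt{29} - \frac{1}{34332} = - \frac{1}{34332} + 2 i \sqrt{29}$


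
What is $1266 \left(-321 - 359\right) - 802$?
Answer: $-861682$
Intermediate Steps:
$1266 \left(-321 - 359\right) - 802 = 1266 \left(-680\right) - 802 = -860880 - 802 = -861682$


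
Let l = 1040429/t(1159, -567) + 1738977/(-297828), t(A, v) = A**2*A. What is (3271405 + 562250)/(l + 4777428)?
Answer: 118505252781032679324/147678813280381004771 ≈ 0.80245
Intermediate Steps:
t(A, v) = A**3
l = -902346174017057/154559099320404 (l = 1040429/(1159**3) + 1738977/(-297828) = 1040429/1556862679 + 1738977*(-1/297828) = 1040429*(1/1556862679) - 579659/99276 = 1040429/1556862679 - 579659/99276 = -902346174017057/154559099320404 ≈ -5.8382)
(3271405 + 562250)/(l + 4777428) = (3271405 + 562250)/(-902346174017057/154559099320404 + 4777428) = 3833655/(738394066401905023855/154559099320404) = 3833655*(154559099320404/738394066401905023855) = 118505252781032679324/147678813280381004771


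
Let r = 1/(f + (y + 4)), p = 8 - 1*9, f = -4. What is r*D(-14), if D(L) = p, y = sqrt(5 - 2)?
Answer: -sqrt(3)/3 ≈ -0.57735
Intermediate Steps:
y = sqrt(3) ≈ 1.7320
p = -1 (p = 8 - 9 = -1)
D(L) = -1
r = sqrt(3)/3 (r = 1/(-4 + (sqrt(3) + 4)) = 1/(-4 + (4 + sqrt(3))) = 1/(sqrt(3)) = sqrt(3)/3 ≈ 0.57735)
r*D(-14) = (sqrt(3)/3)*(-1) = -sqrt(3)/3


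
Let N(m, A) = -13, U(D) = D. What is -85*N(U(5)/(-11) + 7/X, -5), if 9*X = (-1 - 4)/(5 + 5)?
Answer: 1105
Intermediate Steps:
X = -1/18 (X = ((-1 - 4)/(5 + 5))/9 = (-5/10)/9 = (-5*⅒)/9 = (⅑)*(-½) = -1/18 ≈ -0.055556)
-85*N(U(5)/(-11) + 7/X, -5) = -85*(-13) = 1105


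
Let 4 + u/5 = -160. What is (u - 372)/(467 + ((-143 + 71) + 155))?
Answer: -596/275 ≈ -2.1673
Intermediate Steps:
u = -820 (u = -20 + 5*(-160) = -20 - 800 = -820)
(u - 372)/(467 + ((-143 + 71) + 155)) = (-820 - 372)/(467 + ((-143 + 71) + 155)) = -1192/(467 + (-72 + 155)) = -1192/(467 + 83) = -1192/550 = -1192*1/550 = -596/275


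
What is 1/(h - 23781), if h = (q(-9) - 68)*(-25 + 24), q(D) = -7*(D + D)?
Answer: -1/23839 ≈ -4.1948e-5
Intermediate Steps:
q(D) = -14*D
h = -58 (h = (-14*(-9) - 68)*(-25 + 24) = (126 - 68)*(-1) = 58*(-1) = -58)
1/(h - 23781) = 1/(-58 - 23781) = 1/(-23839) = -1/23839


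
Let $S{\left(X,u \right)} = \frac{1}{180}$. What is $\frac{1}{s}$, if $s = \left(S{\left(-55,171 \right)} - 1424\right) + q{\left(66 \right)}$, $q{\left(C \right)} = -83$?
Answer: $- \frac{180}{271259} \approx -0.00066357$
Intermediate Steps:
$S{\left(X,u \right)} = \frac{1}{180}$
$s = - \frac{271259}{180}$ ($s = \left(\frac{1}{180} - 1424\right) - 83 = - \frac{256319}{180} - 83 = - \frac{271259}{180} \approx -1507.0$)
$\frac{1}{s} = \frac{1}{- \frac{271259}{180}} = - \frac{180}{271259}$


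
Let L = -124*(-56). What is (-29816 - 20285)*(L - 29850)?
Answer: 1147613506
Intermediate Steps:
L = 6944
(-29816 - 20285)*(L - 29850) = (-29816 - 20285)*(6944 - 29850) = -50101*(-22906) = 1147613506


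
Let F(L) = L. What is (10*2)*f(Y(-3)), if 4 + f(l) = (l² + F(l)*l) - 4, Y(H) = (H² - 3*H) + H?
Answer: 8840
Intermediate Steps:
Y(H) = H² - 2*H
f(l) = -8 + 2*l² (f(l) = -4 + ((l² + l*l) - 4) = -4 + ((l² + l²) - 4) = -4 + (2*l² - 4) = -4 + (-4 + 2*l²) = -8 + 2*l²)
(10*2)*f(Y(-3)) = (10*2)*(-8 + 2*(-3*(-2 - 3))²) = 20*(-8 + 2*(-3*(-5))²) = 20*(-8 + 2*15²) = 20*(-8 + 2*225) = 20*(-8 + 450) = 20*442 = 8840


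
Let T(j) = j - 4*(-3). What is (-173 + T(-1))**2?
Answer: 26244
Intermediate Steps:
T(j) = 12 + j (T(j) = j + 12 = 12 + j)
(-173 + T(-1))**2 = (-173 + (12 - 1))**2 = (-173 + 11)**2 = (-162)**2 = 26244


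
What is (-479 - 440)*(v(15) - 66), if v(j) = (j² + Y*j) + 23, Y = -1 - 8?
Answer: -43193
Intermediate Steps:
Y = -9
v(j) = 23 + j² - 9*j (v(j) = (j² - 9*j) + 23 = 23 + j² - 9*j)
(-479 - 440)*(v(15) - 66) = (-479 - 440)*((23 + 15² - 9*15) - 66) = -919*((23 + 225 - 135) - 66) = -919*(113 - 66) = -919*47 = -43193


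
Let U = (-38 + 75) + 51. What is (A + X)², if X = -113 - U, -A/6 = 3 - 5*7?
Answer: 81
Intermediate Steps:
U = 88 (U = 37 + 51 = 88)
A = 192 (A = -6*(3 - 5*7) = -6*(3 - 35) = -6*(-32) = 192)
X = -201 (X = -113 - 1*88 = -113 - 88 = -201)
(A + X)² = (192 - 201)² = (-9)² = 81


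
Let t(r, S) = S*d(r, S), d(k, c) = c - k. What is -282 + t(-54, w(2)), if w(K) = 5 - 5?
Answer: -282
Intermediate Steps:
w(K) = 0
t(r, S) = S*(S - r)
-282 + t(-54, w(2)) = -282 + 0*(0 - 1*(-54)) = -282 + 0*(0 + 54) = -282 + 0*54 = -282 + 0 = -282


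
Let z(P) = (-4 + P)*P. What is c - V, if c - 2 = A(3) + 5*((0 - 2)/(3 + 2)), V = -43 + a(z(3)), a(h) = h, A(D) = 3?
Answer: 49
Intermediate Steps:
z(P) = P*(-4 + P)
V = -46 (V = -43 + 3*(-4 + 3) = -43 + 3*(-1) = -43 - 3 = -46)
c = 3 (c = 2 + (3 + 5*((0 - 2)/(3 + 2))) = 2 + (3 + 5*(-2/5)) = 2 + (3 - 2) = 2 + 1 = 3)
c - V = 3 - 1*(-46) = 3 + 46 = 49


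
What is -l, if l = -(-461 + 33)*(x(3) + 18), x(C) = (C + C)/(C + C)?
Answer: -8132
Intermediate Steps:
x(C) = 1 (x(C) = (2*C)/((2*C)) = (2*C)*(1/(2*C)) = 1)
l = 8132 (l = -(-461 + 33)*(1 + 18) = -(-428)*19 = -1*(-8132) = 8132)
-l = -1*8132 = -8132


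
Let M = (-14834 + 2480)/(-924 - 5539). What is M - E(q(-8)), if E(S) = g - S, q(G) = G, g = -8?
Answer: 12354/6463 ≈ 1.9115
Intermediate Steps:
E(S) = -8 - S
M = 12354/6463 (M = -12354/(-6463) = -12354*(-1/6463) = 12354/6463 ≈ 1.9115)
M - E(q(-8)) = 12354/6463 - (-8 - 1*(-8)) = 12354/6463 - (-8 + 8) = 12354/6463 - 1*0 = 12354/6463 + 0 = 12354/6463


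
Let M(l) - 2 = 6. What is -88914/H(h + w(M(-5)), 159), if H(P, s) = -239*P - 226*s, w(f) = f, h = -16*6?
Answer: 44457/7451 ≈ 5.9666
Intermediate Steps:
M(l) = 8 (M(l) = 2 + 6 = 8)
h = -96
-88914/H(h + w(M(-5)), 159) = -88914/(-239*(-96 + 8) - 226*159) = -88914/(-239*(-88) - 35934) = -88914/(21032 - 35934) = -88914/(-14902) = -88914*(-1/14902) = 44457/7451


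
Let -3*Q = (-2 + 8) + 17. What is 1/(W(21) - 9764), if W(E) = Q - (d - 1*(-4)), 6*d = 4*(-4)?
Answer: -1/9773 ≈ -0.00010232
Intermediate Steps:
d = -8/3 (d = (4*(-4))/6 = (⅙)*(-16) = -8/3 ≈ -2.6667)
Q = -23/3 (Q = -((-2 + 8) + 17)/3 = -(6 + 17)/3 = -⅓*23 = -23/3 ≈ -7.6667)
W(E) = -9 (W(E) = -23/3 - (-8/3 - 1*(-4)) = -23/3 - (-8/3 + 4) = -23/3 - 1*4/3 = -23/3 - 4/3 = -9)
1/(W(21) - 9764) = 1/(-9 - 9764) = 1/(-9773) = -1/9773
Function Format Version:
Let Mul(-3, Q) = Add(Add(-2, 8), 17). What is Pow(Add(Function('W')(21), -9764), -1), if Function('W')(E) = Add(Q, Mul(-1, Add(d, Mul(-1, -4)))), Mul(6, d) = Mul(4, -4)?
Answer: Rational(-1, 9773) ≈ -0.00010232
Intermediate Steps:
d = Rational(-8, 3) (d = Mul(Rational(1, 6), Mul(4, -4)) = Mul(Rational(1, 6), -16) = Rational(-8, 3) ≈ -2.6667)
Q = Rational(-23, 3) (Q = Mul(Rational(-1, 3), Add(Add(-2, 8), 17)) = Mul(Rational(-1, 3), Add(6, 17)) = Mul(Rational(-1, 3), 23) = Rational(-23, 3) ≈ -7.6667)
Function('W')(E) = -9 (Function('W')(E) = Add(Rational(-23, 3), Mul(-1, Add(Rational(-8, 3), Mul(-1, -4)))) = Add(Rational(-23, 3), Mul(-1, Add(Rational(-8, 3), 4))) = Add(Rational(-23, 3), Mul(-1, Rational(4, 3))) = Add(Rational(-23, 3), Rational(-4, 3)) = -9)
Pow(Add(Function('W')(21), -9764), -1) = Pow(Add(-9, -9764), -1) = Pow(-9773, -1) = Rational(-1, 9773)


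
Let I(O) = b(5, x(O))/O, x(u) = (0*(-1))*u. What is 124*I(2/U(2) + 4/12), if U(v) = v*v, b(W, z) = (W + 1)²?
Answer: 26784/5 ≈ 5356.8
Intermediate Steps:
x(u) = 0 (x(u) = 0*u = 0)
b(W, z) = (1 + W)²
U(v) = v²
I(O) = 36/O (I(O) = (1 + 5)²/O = 6²/O = 36/O)
124*I(2/U(2) + 4/12) = 124*(36/(2/(2²) + 4/12)) = 124*(36/(2/4 + 4*(1/12))) = 124*(36/(2*(¼) + ⅓)) = 124*(36/(½ + ⅓)) = 124*(36/(⅚)) = 124*(36*(6/5)) = 124*(216/5) = 26784/5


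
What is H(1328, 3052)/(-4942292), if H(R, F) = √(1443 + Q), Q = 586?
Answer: -√2029/4942292 ≈ -9.1141e-6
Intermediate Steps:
H(R, F) = √2029 (H(R, F) = √(1443 + 586) = √2029)
H(1328, 3052)/(-4942292) = √2029/(-4942292) = √2029*(-1/4942292) = -√2029/4942292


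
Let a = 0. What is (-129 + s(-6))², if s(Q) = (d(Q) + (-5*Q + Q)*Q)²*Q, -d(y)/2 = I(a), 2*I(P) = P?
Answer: 15511457025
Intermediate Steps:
I(P) = P/2
d(y) = 0 (d(y) = -0 = -2*0 = 0)
s(Q) = 16*Q⁵ (s(Q) = (0 + (-5*Q + Q)*Q)²*Q = (0 + (-4*Q)*Q)²*Q = (0 - 4*Q²)²*Q = (-4*Q²)²*Q = (16*Q⁴)*Q = 16*Q⁵)
(-129 + s(-6))² = (-129 + 16*(-6)⁵)² = (-129 + 16*(-7776))² = (-129 - 124416)² = (-124545)² = 15511457025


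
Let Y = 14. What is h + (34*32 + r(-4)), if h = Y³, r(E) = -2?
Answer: 3830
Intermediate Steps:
h = 2744 (h = 14³ = 2744)
h + (34*32 + r(-4)) = 2744 + (34*32 - 2) = 2744 + (1088 - 2) = 2744 + 1086 = 3830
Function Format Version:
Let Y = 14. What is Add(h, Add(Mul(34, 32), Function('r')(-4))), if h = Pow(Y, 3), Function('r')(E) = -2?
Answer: 3830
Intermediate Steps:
h = 2744 (h = Pow(14, 3) = 2744)
Add(h, Add(Mul(34, 32), Function('r')(-4))) = Add(2744, Add(Mul(34, 32), -2)) = Add(2744, Add(1088, -2)) = Add(2744, 1086) = 3830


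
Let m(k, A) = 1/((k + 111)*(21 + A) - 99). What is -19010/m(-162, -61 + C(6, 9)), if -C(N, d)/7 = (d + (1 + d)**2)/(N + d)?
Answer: -86214152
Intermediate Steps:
C(N, d) = -7*(d + (1 + d)**2)/(N + d)
m(k, A) = 1/(-99 + (21 + A)*(111 + k)) (m(k, A) = 1/((111 + k)*(21 + A) - 99) = 1/((21 + A)*(111 + k) - 99) = 1/(-99 + (21 + A)*(111 + k)))
-19010/m(-162, -61 + C(6, 9)) = -(165615120 + 2110110*(-61 + 7*(-1*9 - (1 + 9)**2)/(6 + 9)) - 21557340*(-1*9 - (1 + 9)**2)/(6 + 9)) = -(322265124 + 2110110*(-61 + 7*(-9 - 1*10**2)/15)) = -(322265124 + 2110110*(-61 + 7*(1/15)*(-9 - 1*100))) = -(322265124 + 2110110*(-61 + 7*(1/15)*(-9 - 100))) = -(322265124 + 2110110*(-61 + 7*(1/15)*(-109))) = -(322265124 + 2110110*(-61 - 763/15)) = -19010/(1/(2232 - 3402 + 111*(-1678/15) - 1678/15*(-162))) = -19010/(1/(2232 - 3402 - 62086/5 + 90612/5)) = -19010/(1/(22676/5)) = -19010/5/22676 = -19010*22676/5 = -86214152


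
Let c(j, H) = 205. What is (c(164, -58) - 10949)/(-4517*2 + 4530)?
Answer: 1343/563 ≈ 2.3854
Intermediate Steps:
(c(164, -58) - 10949)/(-4517*2 + 4530) = (205 - 10949)/(-4517*2 + 4530) = -10744/(-9034 + 4530) = -10744/(-4504) = -10744*(-1/4504) = 1343/563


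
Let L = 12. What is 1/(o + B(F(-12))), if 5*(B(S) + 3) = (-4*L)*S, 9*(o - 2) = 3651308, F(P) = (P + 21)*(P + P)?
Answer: 45/18349807 ≈ 2.4523e-6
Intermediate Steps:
F(P) = 2*P*(21 + P) (F(P) = (21 + P)*(2*P) = 2*P*(21 + P))
o = 3651326/9 (o = 2 + (1/9)*3651308 = 2 + 3651308/9 = 3651326/9 ≈ 4.0570e+5)
B(S) = -3 - 48*S/5 (B(S) = -3 + ((-4*12)*S)/5 = -3 + (-48*S)/5 = -3 - 48*S/5)
1/(o + B(F(-12))) = 1/(3651326/9 + (-3 - 96*(-12)*(21 - 12)/5)) = 1/(3651326/9 + (-3 - 96*(-12)*9/5)) = 1/(3651326/9 + (-3 - 48/5*(-216))) = 1/(3651326/9 + (-3 + 10368/5)) = 1/(3651326/9 + 10353/5) = 1/(18349807/45) = 45/18349807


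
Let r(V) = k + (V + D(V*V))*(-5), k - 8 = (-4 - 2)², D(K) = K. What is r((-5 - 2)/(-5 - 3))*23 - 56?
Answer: 49109/64 ≈ 767.33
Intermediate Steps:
k = 44 (k = 8 + (-4 - 2)² = 8 + (-6)² = 8 + 36 = 44)
r(V) = 44 - 5*V - 5*V² (r(V) = 44 + (V + V*V)*(-5) = 44 + (V + V²)*(-5) = 44 + (-5*V - 5*V²) = 44 - 5*V - 5*V²)
r((-5 - 2)/(-5 - 3))*23 - 56 = (44 - 5*(-5 - 2)/(-5 - 3) - 5*(-5 - 2)²/(-5 - 3)²)*23 - 56 = (44 - (-35)/(-8) - 5*(-7/(-8))²)*23 - 56 = (44 - (-35)*(-1)/8 - 5*(-7*(-⅛))²)*23 - 56 = (44 - 5*7/8 - 5*(7/8)²)*23 - 56 = (44 - 35/8 - 5*49/64)*23 - 56 = (44 - 35/8 - 245/64)*23 - 56 = (2291/64)*23 - 56 = 52693/64 - 56 = 49109/64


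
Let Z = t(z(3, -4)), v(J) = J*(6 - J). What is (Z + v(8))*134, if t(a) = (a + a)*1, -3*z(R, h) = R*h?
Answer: -1072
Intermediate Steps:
z(R, h) = -R*h/3
t(a) = 2*a (t(a) = (2*a)*1 = 2*a)
Z = 8 (Z = 2*(-⅓*3*(-4)) = 2*4 = 8)
(Z + v(8))*134 = (8 + 8*(6 - 1*8))*134 = (8 + 8*(6 - 8))*134 = (8 + 8*(-2))*134 = (8 - 16)*134 = -8*134 = -1072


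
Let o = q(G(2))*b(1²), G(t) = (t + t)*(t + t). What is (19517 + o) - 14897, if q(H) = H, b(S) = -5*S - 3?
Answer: 4492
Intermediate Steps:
G(t) = 4*t² (G(t) = (2*t)*(2*t) = 4*t²)
b(S) = -3 - 5*S
o = -128 (o = (4*2²)*(-3 - 5*1²) = (4*4)*(-3 - 5*1) = 16*(-3 - 5) = 16*(-8) = -128)
(19517 + o) - 14897 = (19517 - 128) - 14897 = 19389 - 14897 = 4492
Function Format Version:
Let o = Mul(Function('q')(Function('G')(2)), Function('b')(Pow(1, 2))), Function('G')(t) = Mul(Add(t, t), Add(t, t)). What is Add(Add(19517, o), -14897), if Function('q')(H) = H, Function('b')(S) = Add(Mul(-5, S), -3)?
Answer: 4492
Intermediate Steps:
Function('G')(t) = Mul(4, Pow(t, 2)) (Function('G')(t) = Mul(Mul(2, t), Mul(2, t)) = Mul(4, Pow(t, 2)))
Function('b')(S) = Add(-3, Mul(-5, S))
o = -128 (o = Mul(Mul(4, Pow(2, 2)), Add(-3, Mul(-5, Pow(1, 2)))) = Mul(Mul(4, 4), Add(-3, Mul(-5, 1))) = Mul(16, Add(-3, -5)) = Mul(16, -8) = -128)
Add(Add(19517, o), -14897) = Add(Add(19517, -128), -14897) = Add(19389, -14897) = 4492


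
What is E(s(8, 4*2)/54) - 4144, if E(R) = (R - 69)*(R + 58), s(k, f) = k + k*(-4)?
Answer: -659414/81 ≈ -8140.9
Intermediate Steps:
s(k, f) = -3*k (s(k, f) = k - 4*k = -3*k)
E(R) = (-69 + R)*(58 + R)
E(s(8, 4*2)/54) - 4144 = (-4002 + (-3*8/54)**2 - 11*(-3*8)/54) - 4144 = (-4002 + (-24*1/54)**2 - (-264)/54) - 4144 = (-4002 + (-4/9)**2 - 11*(-4/9)) - 4144 = (-4002 + 16/81 + 44/9) - 4144 = -323750/81 - 4144 = -659414/81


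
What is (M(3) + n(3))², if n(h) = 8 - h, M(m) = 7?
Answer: 144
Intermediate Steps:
(M(3) + n(3))² = (7 + (8 - 1*3))² = (7 + (8 - 3))² = (7 + 5)² = 12² = 144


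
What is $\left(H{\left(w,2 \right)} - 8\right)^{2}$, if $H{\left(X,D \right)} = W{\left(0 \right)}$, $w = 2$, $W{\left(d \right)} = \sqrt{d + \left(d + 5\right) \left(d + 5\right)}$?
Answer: $9$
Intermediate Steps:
$W{\left(d \right)} = \sqrt{d + \left(5 + d\right)^{2}}$ ($W{\left(d \right)} = \sqrt{d + \left(5 + d\right) \left(5 + d\right)} = \sqrt{d + \left(5 + d\right)^{2}}$)
$H{\left(X,D \right)} = 5$ ($H{\left(X,D \right)} = \sqrt{0 + \left(5 + 0\right)^{2}} = \sqrt{0 + 5^{2}} = \sqrt{0 + 25} = \sqrt{25} = 5$)
$\left(H{\left(w,2 \right)} - 8\right)^{2} = \left(5 - 8\right)^{2} = \left(-3\right)^{2} = 9$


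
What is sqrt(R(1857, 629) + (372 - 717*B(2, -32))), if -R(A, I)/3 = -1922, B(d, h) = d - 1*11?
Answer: 3*sqrt(1399) ≈ 112.21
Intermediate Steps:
B(d, h) = -11 + d (B(d, h) = d - 11 = -11 + d)
R(A, I) = 5766 (R(A, I) = -3*(-1922) = 5766)
sqrt(R(1857, 629) + (372 - 717*B(2, -32))) = sqrt(5766 + (372 - 717*(-11 + 2))) = sqrt(5766 + (372 - 717*(-9))) = sqrt(5766 + (372 + 6453)) = sqrt(5766 + 6825) = sqrt(12591) = 3*sqrt(1399)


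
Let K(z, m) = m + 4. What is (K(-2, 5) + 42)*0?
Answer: 0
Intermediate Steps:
K(z, m) = 4 + m
(K(-2, 5) + 42)*0 = ((4 + 5) + 42)*0 = (9 + 42)*0 = 51*0 = 0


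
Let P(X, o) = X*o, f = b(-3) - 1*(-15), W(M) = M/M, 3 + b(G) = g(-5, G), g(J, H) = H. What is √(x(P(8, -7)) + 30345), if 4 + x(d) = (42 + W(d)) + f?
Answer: 3*√3377 ≈ 174.34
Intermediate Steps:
b(G) = -3 + G
W(M) = 1
f = 9 (f = (-3 - 3) - 1*(-15) = -6 + 15 = 9)
x(d) = 48 (x(d) = -4 + ((42 + 1) + 9) = -4 + (43 + 9) = -4 + 52 = 48)
√(x(P(8, -7)) + 30345) = √(48 + 30345) = √30393 = 3*√3377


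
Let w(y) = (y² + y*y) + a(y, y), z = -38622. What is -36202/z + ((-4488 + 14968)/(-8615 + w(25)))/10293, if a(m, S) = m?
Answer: 7596329963/8105322349 ≈ 0.93720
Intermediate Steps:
w(y) = y + 2*y² (w(y) = (y² + y*y) + y = (y² + y²) + y = 2*y² + y = y + 2*y²)
-36202/z + ((-4488 + 14968)/(-8615 + w(25)))/10293 = -36202/(-38622) + ((-4488 + 14968)/(-8615 + 25*(1 + 2*25)))/10293 = -36202*(-1/38622) + (10480/(-8615 + 25*(1 + 50)))*(1/10293) = 18101/19311 + (10480/(-8615 + 25*51))*(1/10293) = 18101/19311 + (10480/(-8615 + 1275))*(1/10293) = 18101/19311 + (10480/(-7340))*(1/10293) = 18101/19311 + (10480*(-1/7340))*(1/10293) = 18101/19311 - 524/367*1/10293 = 18101/19311 - 524/3777531 = 7596329963/8105322349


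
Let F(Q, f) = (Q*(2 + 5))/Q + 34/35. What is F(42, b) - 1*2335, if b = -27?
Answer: -81446/35 ≈ -2327.0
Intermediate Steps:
F(Q, f) = 279/35 (F(Q, f) = (Q*7)/Q + 34*(1/35) = (7*Q)/Q + 34/35 = 7 + 34/35 = 279/35)
F(42, b) - 1*2335 = 279/35 - 1*2335 = 279/35 - 2335 = -81446/35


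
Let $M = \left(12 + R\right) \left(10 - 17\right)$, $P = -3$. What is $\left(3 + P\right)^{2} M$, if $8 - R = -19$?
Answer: $0$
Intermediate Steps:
$R = 27$ ($R = 8 - -19 = 8 + 19 = 27$)
$M = -273$ ($M = \left(12 + 27\right) \left(10 - 17\right) = 39 \left(-7\right) = -273$)
$\left(3 + P\right)^{2} M = \left(3 - 3\right)^{2} \left(-273\right) = 0^{2} \left(-273\right) = 0 \left(-273\right) = 0$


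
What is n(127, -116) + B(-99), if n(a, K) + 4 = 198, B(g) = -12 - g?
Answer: 281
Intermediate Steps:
n(a, K) = 194 (n(a, K) = -4 + 198 = 194)
n(127, -116) + B(-99) = 194 + (-12 - 1*(-99)) = 194 + (-12 + 99) = 194 + 87 = 281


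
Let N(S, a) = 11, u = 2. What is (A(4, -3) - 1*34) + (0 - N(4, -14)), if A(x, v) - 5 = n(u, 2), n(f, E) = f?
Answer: -38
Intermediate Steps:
A(x, v) = 7 (A(x, v) = 5 + 2 = 7)
(A(4, -3) - 1*34) + (0 - N(4, -14)) = (7 - 1*34) + (0 - 1*11) = (7 - 34) + (0 - 11) = -27 - 11 = -38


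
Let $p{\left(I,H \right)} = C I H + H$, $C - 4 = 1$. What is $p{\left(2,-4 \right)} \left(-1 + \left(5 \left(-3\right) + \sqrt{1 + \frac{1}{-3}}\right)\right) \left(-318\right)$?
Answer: $-223872 + 4664 \sqrt{6} \approx -2.1245 \cdot 10^{5}$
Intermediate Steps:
$C = 5$ ($C = 4 + 1 = 5$)
$p{\left(I,H \right)} = H + 5 H I$ ($p{\left(I,H \right)} = 5 I H + H = 5 H I + H = H + 5 H I$)
$p{\left(2,-4 \right)} \left(-1 + \left(5 \left(-3\right) + \sqrt{1 + \frac{1}{-3}}\right)\right) \left(-318\right) = - 4 \left(1 + 5 \cdot 2\right) \left(-1 + \left(5 \left(-3\right) + \sqrt{1 + \frac{1}{-3}}\right)\right) \left(-318\right) = - 4 \left(1 + 10\right) \left(-1 - \left(15 - \sqrt{1 - \frac{1}{3}}\right)\right) \left(-318\right) = \left(-4\right) 11 \left(-1 - \left(15 - \sqrt{\frac{2}{3}}\right)\right) \left(-318\right) = - 44 \left(-1 - \left(15 - \frac{\sqrt{6}}{3}\right)\right) \left(-318\right) = - 44 \left(-16 + \frac{\sqrt{6}}{3}\right) \left(-318\right) = \left(704 - \frac{44 \sqrt{6}}{3}\right) \left(-318\right) = -223872 + 4664 \sqrt{6}$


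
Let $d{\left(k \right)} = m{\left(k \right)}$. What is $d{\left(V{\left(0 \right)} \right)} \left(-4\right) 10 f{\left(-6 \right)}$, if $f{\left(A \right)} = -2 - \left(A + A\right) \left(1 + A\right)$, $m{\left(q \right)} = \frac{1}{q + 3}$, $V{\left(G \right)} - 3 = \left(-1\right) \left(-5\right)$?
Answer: $\frac{2480}{11} \approx 225.45$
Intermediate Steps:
$V{\left(G \right)} = 8$ ($V{\left(G \right)} = 3 - -5 = 3 + 5 = 8$)
$m{\left(q \right)} = \frac{1}{3 + q}$
$d{\left(k \right)} = \frac{1}{3 + k}$
$f{\left(A \right)} = -2 - 2 A \left(1 + A\right)$
$d{\left(V{\left(0 \right)} \right)} \left(-4\right) 10 f{\left(-6 \right)} = \frac{1}{3 + 8} \left(-4\right) 10 \left(-2 - -12 - 2 \left(-6\right)^{2}\right) = \frac{1}{11} \left(-4\right) 10 \left(-2 + 12 - 72\right) = \left(- \frac{4}{11}\right) 10 \left(-62\right) = \left(- \frac{40}{11}\right) \left(-62\right) = \frac{2480}{11}$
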